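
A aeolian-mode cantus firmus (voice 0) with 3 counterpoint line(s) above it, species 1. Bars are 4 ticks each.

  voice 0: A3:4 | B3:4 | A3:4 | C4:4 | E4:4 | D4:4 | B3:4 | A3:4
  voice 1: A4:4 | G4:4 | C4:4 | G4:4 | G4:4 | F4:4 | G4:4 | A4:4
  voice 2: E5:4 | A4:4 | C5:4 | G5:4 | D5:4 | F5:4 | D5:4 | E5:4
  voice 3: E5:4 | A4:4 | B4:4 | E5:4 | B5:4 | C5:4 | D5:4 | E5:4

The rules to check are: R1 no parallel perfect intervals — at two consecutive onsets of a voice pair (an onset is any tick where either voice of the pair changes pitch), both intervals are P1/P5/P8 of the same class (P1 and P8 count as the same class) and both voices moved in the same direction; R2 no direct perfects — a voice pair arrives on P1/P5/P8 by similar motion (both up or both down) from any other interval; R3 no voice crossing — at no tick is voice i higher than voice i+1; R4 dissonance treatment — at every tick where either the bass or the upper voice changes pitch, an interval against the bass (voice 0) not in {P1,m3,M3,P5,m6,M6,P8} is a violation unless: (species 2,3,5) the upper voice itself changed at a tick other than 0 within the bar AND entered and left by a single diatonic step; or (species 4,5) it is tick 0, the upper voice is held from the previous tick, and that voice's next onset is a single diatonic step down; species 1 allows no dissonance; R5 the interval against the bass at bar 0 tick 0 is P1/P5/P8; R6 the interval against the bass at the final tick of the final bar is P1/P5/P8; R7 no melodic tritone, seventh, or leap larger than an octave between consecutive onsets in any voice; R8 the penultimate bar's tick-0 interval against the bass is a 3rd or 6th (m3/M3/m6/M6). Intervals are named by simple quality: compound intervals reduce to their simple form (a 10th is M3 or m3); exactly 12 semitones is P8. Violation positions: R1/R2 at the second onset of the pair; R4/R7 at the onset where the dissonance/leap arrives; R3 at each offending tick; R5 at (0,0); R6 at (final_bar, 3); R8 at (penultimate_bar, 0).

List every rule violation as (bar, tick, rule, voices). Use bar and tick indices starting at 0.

bar 0: v0=A3 v1=A4 v2=E5 v3=E5 downbeat P5
bar 1: v0=B3 v1=G4 v2=A4 v3=A4 downbeat m7
bar 2: v0=A3 v1=C4 v2=C5 v3=B4 downbeat M2
bar 3: v0=C4 v1=G4 v2=G5 v3=E5 downbeat M3
bar 4: v0=E4 v1=G4 v2=D5 v3=B5 downbeat P5
bar 5: v0=D4 v1=F4 v2=F5 v3=C5 downbeat m7
bar 6: v0=B3 v1=G4 v2=D5 v3=D5 downbeat m3
bar 7: v0=A3 v1=A4 v2=E5 v3=E5 downbeat P5
  -> R1 @ bar 1 tick 0 v(2, 3): E5/E5 P1 -> A4/A4 P1 similar
  -> R4 @ bar 1 tick 0 v(0, 2): B3/A4 m7 untreated
  -> R4 @ bar 1 tick 0 v(0, 3): B3/A4 m7 untreated
  -> R3 @ bar 2 tick 0 v(2, 3): C5 above B4
  -> R4 @ bar 2 tick 0 v(0, 3): A3/B4 M2 untreated
  -> R3 @ bar 2 tick 1 v(2, 3): C5 above B4
  -> R3 @ bar 2 tick 2 v(2, 3): C5 above B4
  -> R3 @ bar 2 tick 3 v(2, 3): C5 above B4
  -> R1 @ bar 3 tick 0 v(1, 2): C4/C5 P8 -> G4/G5 P8 similar
  -> R2 @ bar 3 tick 0 v(0, 1): A3/C4 m3 -> C4/G4 P5 similar
  -> R2 @ bar 3 tick 0 v(0, 2): A3/C5 m3 -> C4/G5 P5 similar
  -> R3 @ bar 3 tick 0 v(2, 3): G5 above E5
  -> R3 @ bar 3 tick 1 v(2, 3): G5 above E5
  -> R3 @ bar 3 tick 2 v(2, 3): G5 above E5
  -> R3 @ bar 3 tick 3 v(2, 3): G5 above E5
  -> R2 @ bar 4 tick 0 v(0, 3): C4/E5 M3 -> E4/B5 P5 similar
  -> R4 @ bar 4 tick 0 v(0, 2): E4/D5 m7 untreated
  -> R2 @ bar 5 tick 0 v(1, 3): G4/B5 M3 -> F4/C5 P5 similar
  -> R3 @ bar 5 tick 0 v(2, 3): F5 above C5
  -> R4 @ bar 5 tick 0 v(0, 3): D4/C5 m7 untreated
  -> R7 @ bar 5 tick 0 v(3,): B5->C5 leap 11st
  -> R3 @ bar 5 tick 1 v(2, 3): F5 above C5
  -> R3 @ bar 5 tick 2 v(2, 3): F5 above C5
  -> R3 @ bar 5 tick 3 v(2, 3): F5 above C5
  -> R1 @ bar 6 tick 0 v(1, 3): F4/C5 P5 -> G4/D5 P5 similar
  -> R1 @ bar 7 tick 0 v(1, 2): G4/D5 P5 -> A4/E5 P5 similar
  -> R1 @ bar 7 tick 0 v(1, 3): G4/D5 P5 -> A4/E5 P5 similar
  -> R1 @ bar 7 tick 0 v(2, 3): D5/D5 P1 -> E5/E5 P1 similar

(1, 0, R1, (2, 3))
(1, 0, R4, (0, 2))
(1, 0, R4, (0, 3))
(2, 0, R3, (2, 3))
(2, 0, R4, (0, 3))
(2, 1, R3, (2, 3))
(2, 2, R3, (2, 3))
(2, 3, R3, (2, 3))
(3, 0, R1, (1, 2))
(3, 0, R2, (0, 1))
(3, 0, R2, (0, 2))
(3, 0, R3, (2, 3))
(3, 1, R3, (2, 3))
(3, 2, R3, (2, 3))
(3, 3, R3, (2, 3))
(4, 0, R2, (0, 3))
(4, 0, R4, (0, 2))
(5, 0, R2, (1, 3))
(5, 0, R3, (2, 3))
(5, 0, R4, (0, 3))
(5, 0, R7, (3,))
(5, 1, R3, (2, 3))
(5, 2, R3, (2, 3))
(5, 3, R3, (2, 3))
(6, 0, R1, (1, 3))
(7, 0, R1, (1, 2))
(7, 0, R1, (1, 3))
(7, 0, R1, (2, 3))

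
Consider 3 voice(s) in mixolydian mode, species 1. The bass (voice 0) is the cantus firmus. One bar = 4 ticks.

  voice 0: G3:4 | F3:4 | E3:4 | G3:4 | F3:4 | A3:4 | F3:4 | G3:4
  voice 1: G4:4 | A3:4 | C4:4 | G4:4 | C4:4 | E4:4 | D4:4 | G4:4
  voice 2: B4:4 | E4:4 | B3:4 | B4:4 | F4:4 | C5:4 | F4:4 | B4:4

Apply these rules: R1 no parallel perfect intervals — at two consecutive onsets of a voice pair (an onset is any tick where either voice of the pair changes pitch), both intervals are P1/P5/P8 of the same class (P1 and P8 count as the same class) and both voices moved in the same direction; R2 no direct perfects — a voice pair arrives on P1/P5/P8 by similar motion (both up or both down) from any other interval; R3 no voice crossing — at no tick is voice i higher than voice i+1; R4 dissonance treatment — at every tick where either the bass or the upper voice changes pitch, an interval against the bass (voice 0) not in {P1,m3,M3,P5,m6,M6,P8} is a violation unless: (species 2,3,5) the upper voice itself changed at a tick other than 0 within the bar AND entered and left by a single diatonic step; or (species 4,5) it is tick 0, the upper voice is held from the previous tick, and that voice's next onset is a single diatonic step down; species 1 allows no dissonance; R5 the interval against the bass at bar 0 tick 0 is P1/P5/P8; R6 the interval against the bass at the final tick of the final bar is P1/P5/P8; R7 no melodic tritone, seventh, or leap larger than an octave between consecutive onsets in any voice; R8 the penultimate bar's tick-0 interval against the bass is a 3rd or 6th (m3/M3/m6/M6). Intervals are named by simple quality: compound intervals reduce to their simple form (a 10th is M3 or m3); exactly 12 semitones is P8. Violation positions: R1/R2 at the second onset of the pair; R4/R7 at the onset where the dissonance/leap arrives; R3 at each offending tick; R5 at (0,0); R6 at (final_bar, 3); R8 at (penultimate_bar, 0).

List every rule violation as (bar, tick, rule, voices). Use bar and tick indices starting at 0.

(0, 0, R5, (0, 2))
(1, 0, R2, (1, 2))
(1, 0, R4, (0, 2))
(1, 0, R7, (1,))
(2, 0, R2, (0, 2))
(2, 0, R3, (1, 2))
(2, 1, R3, (1, 2))
(2, 2, R3, (1, 2))
(2, 3, R3, (1, 2))
(3, 0, R2, (0, 1))
(4, 0, R2, (0, 1))
(4, 0, R2, (0, 2))
(4, 0, R7, (2,))
(5, 0, R1, (0, 1))
(6, 0, R2, (0, 2))
(6, 0, R8, (0, 2))
(7, 0, R2, (0, 1))
(7, 0, R7, (2,))
(7, 3, R6, (0, 2))

bar 0: v0=G3 v1=G4 v2=B4 downbeat M3
bar 1: v0=F3 v1=A3 v2=E4 downbeat M7
bar 2: v0=E3 v1=C4 v2=B3 downbeat P5
bar 3: v0=G3 v1=G4 v2=B4 downbeat M3
bar 4: v0=F3 v1=C4 v2=F4 downbeat P8
bar 5: v0=A3 v1=E4 v2=C5 downbeat m3
bar 6: v0=F3 v1=D4 v2=F4 downbeat P8
bar 7: v0=G3 v1=G4 v2=B4 downbeat M3
  -> R5 @ bar 0 tick 0 v(0, 2): opens on M3
  -> R2 @ bar 1 tick 0 v(1, 2): G4/B4 M3 -> A3/E4 P5 similar
  -> R4 @ bar 1 tick 0 v(0, 2): F3/E4 M7 untreated
  -> R7 @ bar 1 tick 0 v(1,): G4->A3 leap 10st
  -> R2 @ bar 2 tick 0 v(0, 2): F3/E4 M7 -> E3/B3 P5 similar
  -> R3 @ bar 2 tick 0 v(1, 2): C4 above B3
  -> R3 @ bar 2 tick 1 v(1, 2): C4 above B3
  -> R3 @ bar 2 tick 2 v(1, 2): C4 above B3
  -> R3 @ bar 2 tick 3 v(1, 2): C4 above B3
  -> R2 @ bar 3 tick 0 v(0, 1): E3/C4 m6 -> G3/G4 P8 similar
  -> R2 @ bar 4 tick 0 v(0, 1): G3/G4 P8 -> F3/C4 P5 similar
  -> R2 @ bar 4 tick 0 v(0, 2): G3/B4 M3 -> F3/F4 P8 similar
  -> R7 @ bar 4 tick 0 v(2,): B4->F4 leap 6st
  -> R1 @ bar 5 tick 0 v(0, 1): F3/C4 P5 -> A3/E4 P5 similar
  -> R2 @ bar 6 tick 0 v(0, 2): A3/C5 m3 -> F3/F4 P8 similar
  -> R8 @ bar 6 tick 0 v(0, 2): penult P8 not 3rd/6th
  -> R2 @ bar 7 tick 0 v(0, 1): F3/D4 M6 -> G3/G4 P8 similar
  -> R7 @ bar 7 tick 0 v(2,): F4->B4 leap 6st
  -> R6 @ bar 7 tick 3 v(0, 2): closes on M3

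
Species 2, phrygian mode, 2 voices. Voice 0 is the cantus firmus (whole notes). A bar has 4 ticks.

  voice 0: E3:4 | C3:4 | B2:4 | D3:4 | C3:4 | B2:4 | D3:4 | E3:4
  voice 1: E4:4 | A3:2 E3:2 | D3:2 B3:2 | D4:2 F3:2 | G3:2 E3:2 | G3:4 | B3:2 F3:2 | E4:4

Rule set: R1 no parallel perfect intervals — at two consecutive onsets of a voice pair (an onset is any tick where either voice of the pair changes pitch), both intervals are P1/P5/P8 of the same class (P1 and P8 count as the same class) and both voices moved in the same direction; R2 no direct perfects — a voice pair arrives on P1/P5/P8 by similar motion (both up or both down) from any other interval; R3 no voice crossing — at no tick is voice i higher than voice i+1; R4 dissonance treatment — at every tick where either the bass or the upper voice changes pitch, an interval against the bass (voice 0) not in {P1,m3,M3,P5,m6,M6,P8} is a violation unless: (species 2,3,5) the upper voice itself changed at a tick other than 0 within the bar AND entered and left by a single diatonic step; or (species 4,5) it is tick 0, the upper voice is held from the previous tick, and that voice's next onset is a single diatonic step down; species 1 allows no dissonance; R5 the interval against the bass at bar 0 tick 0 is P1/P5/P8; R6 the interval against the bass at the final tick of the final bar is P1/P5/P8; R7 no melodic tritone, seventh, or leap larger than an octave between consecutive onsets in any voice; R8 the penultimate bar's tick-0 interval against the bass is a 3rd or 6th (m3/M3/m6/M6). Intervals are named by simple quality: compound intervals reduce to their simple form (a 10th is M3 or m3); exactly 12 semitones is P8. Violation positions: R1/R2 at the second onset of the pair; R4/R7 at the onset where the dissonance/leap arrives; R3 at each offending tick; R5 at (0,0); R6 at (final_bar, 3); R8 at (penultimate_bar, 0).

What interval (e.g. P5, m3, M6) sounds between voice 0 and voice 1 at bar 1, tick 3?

voice 0=C3 voice 1=E3 -> M3

M3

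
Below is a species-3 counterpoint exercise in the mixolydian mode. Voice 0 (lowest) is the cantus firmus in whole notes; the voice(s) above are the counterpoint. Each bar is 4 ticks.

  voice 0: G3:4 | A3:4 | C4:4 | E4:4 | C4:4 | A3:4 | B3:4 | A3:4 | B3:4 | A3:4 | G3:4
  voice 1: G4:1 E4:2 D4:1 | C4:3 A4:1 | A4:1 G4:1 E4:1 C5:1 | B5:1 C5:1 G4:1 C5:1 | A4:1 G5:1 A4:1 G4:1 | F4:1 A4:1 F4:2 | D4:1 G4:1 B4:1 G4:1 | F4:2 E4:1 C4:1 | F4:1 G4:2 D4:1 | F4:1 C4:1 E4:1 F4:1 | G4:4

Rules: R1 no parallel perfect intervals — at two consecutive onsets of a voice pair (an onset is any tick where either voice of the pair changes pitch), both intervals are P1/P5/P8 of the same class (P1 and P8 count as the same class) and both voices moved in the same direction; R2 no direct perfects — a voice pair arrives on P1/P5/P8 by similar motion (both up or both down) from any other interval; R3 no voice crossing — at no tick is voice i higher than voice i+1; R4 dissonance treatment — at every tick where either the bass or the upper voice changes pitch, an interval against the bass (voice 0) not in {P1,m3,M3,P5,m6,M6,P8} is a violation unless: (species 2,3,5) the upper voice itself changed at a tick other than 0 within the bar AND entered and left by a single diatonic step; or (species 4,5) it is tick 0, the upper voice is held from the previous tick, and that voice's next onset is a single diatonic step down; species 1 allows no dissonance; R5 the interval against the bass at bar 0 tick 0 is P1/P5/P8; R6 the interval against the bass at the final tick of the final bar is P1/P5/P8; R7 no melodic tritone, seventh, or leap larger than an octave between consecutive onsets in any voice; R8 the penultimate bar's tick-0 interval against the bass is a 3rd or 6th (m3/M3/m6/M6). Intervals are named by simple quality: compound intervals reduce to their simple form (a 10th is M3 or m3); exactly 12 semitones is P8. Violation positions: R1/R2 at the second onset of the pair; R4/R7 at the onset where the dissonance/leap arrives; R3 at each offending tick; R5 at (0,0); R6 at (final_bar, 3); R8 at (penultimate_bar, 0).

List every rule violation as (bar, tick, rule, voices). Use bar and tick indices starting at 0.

(3, 0, R2, (0, 1))
(3, 0, R7, (1,))
(3, 1, R7, (1,))
(4, 1, R7, (1,))
(4, 2, R7, (1,))
(8, 0, R4, (0, 1))

bar 0: v0=G3 v1=G4 downbeat P8
bar 1: v0=A3 v1=C4 downbeat m3
bar 2: v0=C4 v1=A4 downbeat M6
bar 3: v0=E4 v1=B5 downbeat P5
bar 4: v0=C4 v1=A4 downbeat M6
bar 5: v0=A3 v1=F4 downbeat m6
bar 6: v0=B3 v1=D4 downbeat m3
bar 7: v0=A3 v1=F4 downbeat m6
bar 8: v0=B3 v1=F4 downbeat TT
bar 9: v0=A3 v1=F4 downbeat m6
bar 10: v0=G3 v1=G4 downbeat P8
  -> R2 @ bar 3 tick 0 v(0, 1): C4/C5 P8 -> E4/B5 P5 similar
  -> R7 @ bar 3 tick 0 v(1,): C5->B5 leap 11st
  -> R7 @ bar 3 tick 1 v(1,): B5->C5 leap 11st
  -> R7 @ bar 4 tick 1 v(1,): A4->G5 leap 10st
  -> R7 @ bar 4 tick 2 v(1,): G5->A4 leap 10st
  -> R4 @ bar 8 tick 0 v(0, 1): B3/F4 TT untreated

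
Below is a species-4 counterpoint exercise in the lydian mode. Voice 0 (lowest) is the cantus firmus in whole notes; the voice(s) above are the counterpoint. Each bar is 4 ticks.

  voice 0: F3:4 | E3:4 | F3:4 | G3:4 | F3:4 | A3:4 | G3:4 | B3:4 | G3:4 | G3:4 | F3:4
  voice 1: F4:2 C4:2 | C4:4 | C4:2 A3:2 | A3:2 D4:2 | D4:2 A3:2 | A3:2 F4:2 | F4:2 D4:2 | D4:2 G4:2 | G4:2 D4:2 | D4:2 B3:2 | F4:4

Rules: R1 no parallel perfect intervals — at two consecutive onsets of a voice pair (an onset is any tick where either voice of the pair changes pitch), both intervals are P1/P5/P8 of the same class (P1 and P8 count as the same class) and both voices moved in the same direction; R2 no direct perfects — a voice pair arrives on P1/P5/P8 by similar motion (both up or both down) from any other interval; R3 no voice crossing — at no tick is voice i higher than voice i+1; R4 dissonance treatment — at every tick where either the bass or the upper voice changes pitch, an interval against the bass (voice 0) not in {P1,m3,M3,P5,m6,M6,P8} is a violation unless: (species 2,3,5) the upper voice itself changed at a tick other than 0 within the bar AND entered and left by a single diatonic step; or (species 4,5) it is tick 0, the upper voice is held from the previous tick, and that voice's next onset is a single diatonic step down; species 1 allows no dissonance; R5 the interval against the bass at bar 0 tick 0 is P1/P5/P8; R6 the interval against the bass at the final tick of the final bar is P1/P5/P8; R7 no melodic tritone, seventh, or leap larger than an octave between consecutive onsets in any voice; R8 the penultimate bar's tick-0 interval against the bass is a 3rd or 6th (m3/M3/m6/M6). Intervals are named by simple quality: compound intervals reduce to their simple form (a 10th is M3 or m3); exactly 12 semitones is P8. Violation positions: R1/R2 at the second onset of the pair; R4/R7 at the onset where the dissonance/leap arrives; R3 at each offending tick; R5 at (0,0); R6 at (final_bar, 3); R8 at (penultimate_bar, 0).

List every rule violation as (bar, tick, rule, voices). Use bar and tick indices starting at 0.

(3, 0, R4, (0, 1))
(6, 0, R4, (0, 1))
(9, 0, R8, (0, 1))
(10, 0, R7, (1,))

bar 0: v0=F3 v1=F4 downbeat P8
bar 1: v0=E3 v1=C4 downbeat m6
bar 2: v0=F3 v1=C4 downbeat P5
bar 3: v0=G3 v1=A3 downbeat M2
bar 4: v0=F3 v1=D4 downbeat M6
bar 5: v0=A3 v1=A3 downbeat P1
bar 6: v0=G3 v1=F4 downbeat m7
bar 7: v0=B3 v1=D4 downbeat m3
bar 8: v0=G3 v1=G4 downbeat P8
bar 9: v0=G3 v1=D4 downbeat P5
bar 10: v0=F3 v1=F4 downbeat P8
  -> R4 @ bar 3 tick 0 v(0, 1): G3/A3 M2 untreated
  -> R4 @ bar 6 tick 0 v(0, 1): G3/F4 m7 untreated
  -> R8 @ bar 9 tick 0 v(0, 1): penult P5 not 3rd/6th
  -> R7 @ bar 10 tick 0 v(1,): B3->F4 leap 6st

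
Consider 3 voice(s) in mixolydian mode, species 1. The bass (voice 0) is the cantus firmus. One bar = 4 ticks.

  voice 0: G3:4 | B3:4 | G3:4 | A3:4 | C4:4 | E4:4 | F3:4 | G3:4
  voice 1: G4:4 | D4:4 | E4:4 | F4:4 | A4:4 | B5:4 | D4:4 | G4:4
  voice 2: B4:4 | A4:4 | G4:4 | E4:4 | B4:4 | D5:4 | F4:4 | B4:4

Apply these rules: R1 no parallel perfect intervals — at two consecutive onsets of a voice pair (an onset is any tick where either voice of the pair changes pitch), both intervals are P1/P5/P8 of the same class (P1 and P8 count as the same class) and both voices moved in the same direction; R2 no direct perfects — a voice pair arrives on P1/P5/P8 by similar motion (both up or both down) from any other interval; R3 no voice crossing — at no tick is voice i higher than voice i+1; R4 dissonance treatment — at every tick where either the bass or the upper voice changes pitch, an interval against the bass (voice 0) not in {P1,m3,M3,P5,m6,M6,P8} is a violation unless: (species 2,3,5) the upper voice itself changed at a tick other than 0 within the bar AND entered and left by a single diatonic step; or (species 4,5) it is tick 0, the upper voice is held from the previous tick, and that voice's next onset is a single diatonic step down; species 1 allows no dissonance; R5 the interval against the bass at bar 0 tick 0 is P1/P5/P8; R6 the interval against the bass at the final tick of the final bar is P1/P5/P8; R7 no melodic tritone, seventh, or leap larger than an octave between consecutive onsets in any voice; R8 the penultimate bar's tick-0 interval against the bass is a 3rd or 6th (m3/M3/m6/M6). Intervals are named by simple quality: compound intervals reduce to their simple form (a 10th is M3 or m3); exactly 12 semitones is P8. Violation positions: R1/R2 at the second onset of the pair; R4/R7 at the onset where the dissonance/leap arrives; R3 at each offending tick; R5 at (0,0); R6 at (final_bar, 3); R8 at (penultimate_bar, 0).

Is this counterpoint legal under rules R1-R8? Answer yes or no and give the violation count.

bar 0: v0=G3 v1=G4 v2=B4 (M3)
bar 1: v0=B3 v1=D4 v2=A4 (m7)
bar 2: v0=G3 v1=E4 v2=G4 (P8)
bar 3: v0=A3 v1=F4 v2=E4 (P5)
bar 4: v0=C4 v1=A4 v2=B4 (M7)
bar 5: v0=E4 v1=B5 v2=D5 (m7)
bar 6: v0=F3 v1=D4 v2=F4 (P8)
bar 7: v0=G3 v1=G4 v2=B4 (M3)
  R5 @ bar0.0: opens on M3
  R2 @ bar1.0: G4/B4 M3 -> D4/A4 P5 similar
  R4 @ bar1.0: B3/A4 m7 untreated
  R2 @ bar2.0: B3/A4 m7 -> G3/G4 P8 similar
  R3 @ bar3.0: F4 above E4
  R3 @ bar3.1: F4 above E4
  R3 @ bar3.2: F4 above E4
  R3 @ bar3.3: F4 above E4
  R4 @ bar4.0: C4/B4 M7 untreated
  R2 @ bar5.0: C4/A4 M6 -> E4/B5 P5 similar
  R3 @ bar5.0: B5 above D5
  R4 @ bar5.0: E4/D5 m7 untreated
  R7 @ bar5.0: A4->B5 leap 14st
  R3 @ bar5.1: B5 above D5
  R3 @ bar5.2: B5 above D5
  R3 @ bar5.3: B5 above D5
  R2 @ bar6.0: E4/D5 m7 -> F3/F4 P8 similar
  R7 @ bar6.0: E4->F3 leap 11st
  R7 @ bar6.0: B5->D4 leap 21st
  R8 @ bar6.0: penult P8 not 3rd/6th
  R2 @ bar7.0: F3/D4 M6 -> G3/G4 P8 similar
  R7 @ bar7.0: F4->B4 leap 6st
  R6 @ bar7.3: closes on M3

No (23 violations)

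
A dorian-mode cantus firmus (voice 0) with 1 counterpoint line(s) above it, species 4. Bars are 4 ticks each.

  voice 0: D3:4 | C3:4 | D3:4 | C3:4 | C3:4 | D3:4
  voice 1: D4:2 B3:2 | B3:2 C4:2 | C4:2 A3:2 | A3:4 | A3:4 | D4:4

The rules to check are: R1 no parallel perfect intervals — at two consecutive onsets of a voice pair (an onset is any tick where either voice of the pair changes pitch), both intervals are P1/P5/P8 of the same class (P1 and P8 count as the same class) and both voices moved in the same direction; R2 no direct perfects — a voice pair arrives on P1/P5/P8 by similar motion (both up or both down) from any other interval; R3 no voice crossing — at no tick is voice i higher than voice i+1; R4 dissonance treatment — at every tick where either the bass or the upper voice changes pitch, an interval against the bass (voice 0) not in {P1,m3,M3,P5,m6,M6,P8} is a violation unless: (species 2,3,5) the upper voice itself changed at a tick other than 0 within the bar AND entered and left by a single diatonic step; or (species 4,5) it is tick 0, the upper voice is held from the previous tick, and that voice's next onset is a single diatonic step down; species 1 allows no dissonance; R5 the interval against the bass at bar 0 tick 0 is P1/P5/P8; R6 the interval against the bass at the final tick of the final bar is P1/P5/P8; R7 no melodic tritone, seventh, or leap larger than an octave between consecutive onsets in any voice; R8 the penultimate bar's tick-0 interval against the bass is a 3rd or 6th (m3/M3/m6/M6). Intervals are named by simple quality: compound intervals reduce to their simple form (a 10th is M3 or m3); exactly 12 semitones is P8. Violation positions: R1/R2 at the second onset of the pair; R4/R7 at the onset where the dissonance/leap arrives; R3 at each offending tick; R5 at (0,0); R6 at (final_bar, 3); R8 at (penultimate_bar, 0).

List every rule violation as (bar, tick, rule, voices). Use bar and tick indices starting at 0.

(1, 0, R4, (0, 1))
(2, 0, R4, (0, 1))
(5, 0, R2, (0, 1))

bar 0: v0=D3 v1=D4 downbeat P8
bar 1: v0=C3 v1=B3 downbeat M7
bar 2: v0=D3 v1=C4 downbeat m7
bar 3: v0=C3 v1=A3 downbeat M6
bar 4: v0=C3 v1=A3 downbeat M6
bar 5: v0=D3 v1=D4 downbeat P8
  -> R4 @ bar 1 tick 0 v(0, 1): C3/B3 M7 untreated
  -> R4 @ bar 2 tick 0 v(0, 1): D3/C4 m7 untreated
  -> R2 @ bar 5 tick 0 v(0, 1): C3/A3 M6 -> D3/D4 P8 similar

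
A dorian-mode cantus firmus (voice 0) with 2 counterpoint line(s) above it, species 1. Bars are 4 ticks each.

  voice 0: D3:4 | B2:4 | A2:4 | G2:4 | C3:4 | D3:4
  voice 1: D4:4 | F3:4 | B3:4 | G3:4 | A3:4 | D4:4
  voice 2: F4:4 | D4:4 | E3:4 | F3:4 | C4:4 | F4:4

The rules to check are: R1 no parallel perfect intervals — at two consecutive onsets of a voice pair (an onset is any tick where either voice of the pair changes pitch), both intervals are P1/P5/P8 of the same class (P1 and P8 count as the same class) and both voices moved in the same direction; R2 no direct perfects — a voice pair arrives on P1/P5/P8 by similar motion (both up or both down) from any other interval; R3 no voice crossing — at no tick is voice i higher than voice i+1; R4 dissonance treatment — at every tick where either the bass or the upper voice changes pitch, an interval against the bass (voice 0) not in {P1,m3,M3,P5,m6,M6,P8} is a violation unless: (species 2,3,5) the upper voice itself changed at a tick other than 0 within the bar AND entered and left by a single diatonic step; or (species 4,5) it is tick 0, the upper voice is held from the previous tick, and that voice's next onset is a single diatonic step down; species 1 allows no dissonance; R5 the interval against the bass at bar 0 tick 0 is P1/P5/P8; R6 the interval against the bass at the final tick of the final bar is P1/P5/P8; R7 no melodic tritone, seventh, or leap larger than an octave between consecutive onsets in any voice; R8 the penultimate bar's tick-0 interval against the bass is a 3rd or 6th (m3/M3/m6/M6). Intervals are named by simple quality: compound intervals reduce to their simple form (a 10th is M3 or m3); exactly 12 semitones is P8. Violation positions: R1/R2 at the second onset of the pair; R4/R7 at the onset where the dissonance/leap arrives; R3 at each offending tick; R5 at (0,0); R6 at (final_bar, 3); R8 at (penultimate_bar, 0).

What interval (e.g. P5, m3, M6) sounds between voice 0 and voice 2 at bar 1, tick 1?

m3

voice 0=B2 voice 2=D4 -> m3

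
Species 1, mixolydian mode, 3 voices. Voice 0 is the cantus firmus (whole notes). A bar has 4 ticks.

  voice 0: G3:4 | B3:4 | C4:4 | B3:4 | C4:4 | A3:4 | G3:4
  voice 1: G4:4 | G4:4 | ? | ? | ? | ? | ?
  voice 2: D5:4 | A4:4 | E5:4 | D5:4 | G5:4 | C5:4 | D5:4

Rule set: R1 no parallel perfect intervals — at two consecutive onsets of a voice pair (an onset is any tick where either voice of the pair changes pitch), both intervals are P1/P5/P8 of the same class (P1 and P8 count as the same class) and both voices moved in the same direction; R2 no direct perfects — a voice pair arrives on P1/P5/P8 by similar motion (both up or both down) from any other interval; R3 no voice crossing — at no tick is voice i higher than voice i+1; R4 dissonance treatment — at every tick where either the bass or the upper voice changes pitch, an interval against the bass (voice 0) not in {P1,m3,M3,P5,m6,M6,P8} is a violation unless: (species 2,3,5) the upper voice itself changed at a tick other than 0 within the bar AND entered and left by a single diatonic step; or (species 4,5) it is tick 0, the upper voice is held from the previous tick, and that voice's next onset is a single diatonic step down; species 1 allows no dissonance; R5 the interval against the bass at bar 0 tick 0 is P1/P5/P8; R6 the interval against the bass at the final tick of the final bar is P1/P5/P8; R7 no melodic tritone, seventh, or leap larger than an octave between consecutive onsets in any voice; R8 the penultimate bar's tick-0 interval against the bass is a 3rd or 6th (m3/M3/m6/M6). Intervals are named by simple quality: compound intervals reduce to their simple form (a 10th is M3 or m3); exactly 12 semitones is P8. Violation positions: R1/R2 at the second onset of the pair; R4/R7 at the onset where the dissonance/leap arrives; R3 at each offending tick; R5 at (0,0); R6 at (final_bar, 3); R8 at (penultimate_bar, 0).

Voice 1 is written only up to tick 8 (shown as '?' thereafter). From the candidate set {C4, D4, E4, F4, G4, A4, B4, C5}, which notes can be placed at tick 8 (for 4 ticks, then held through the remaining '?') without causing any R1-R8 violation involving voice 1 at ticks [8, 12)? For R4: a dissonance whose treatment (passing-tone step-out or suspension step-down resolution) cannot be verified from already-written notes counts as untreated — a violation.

C4: legal
D4: violates R4
E4: legal
F4: violates R4
G4: legal
A4: violates R2
B4: violates R4
C5: violates R2

{C4, E4, G4}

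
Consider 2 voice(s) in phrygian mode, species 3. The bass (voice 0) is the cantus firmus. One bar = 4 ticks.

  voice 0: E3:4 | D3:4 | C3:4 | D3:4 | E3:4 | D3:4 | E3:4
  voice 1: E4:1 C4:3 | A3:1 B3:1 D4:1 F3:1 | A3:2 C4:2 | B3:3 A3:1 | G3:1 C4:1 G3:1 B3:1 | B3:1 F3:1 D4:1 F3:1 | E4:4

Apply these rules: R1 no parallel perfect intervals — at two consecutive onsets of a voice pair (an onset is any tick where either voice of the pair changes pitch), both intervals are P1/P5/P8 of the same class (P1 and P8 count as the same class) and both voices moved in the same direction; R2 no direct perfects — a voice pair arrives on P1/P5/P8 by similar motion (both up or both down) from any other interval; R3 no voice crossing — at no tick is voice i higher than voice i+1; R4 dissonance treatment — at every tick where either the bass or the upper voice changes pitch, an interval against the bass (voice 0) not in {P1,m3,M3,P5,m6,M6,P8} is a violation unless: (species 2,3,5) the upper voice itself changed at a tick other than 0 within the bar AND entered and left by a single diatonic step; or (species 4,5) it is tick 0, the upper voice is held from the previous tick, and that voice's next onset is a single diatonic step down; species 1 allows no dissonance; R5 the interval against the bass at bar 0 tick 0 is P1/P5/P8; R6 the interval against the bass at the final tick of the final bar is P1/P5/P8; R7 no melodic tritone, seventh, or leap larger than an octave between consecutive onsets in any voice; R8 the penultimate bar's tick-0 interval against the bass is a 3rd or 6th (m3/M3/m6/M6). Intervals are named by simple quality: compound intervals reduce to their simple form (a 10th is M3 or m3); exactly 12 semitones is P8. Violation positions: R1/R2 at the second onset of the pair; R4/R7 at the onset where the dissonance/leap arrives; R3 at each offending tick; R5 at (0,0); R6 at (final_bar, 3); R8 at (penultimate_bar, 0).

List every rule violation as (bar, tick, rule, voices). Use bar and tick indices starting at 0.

bar 0: v0=E3 v1=E4 downbeat P8
bar 1: v0=D3 v1=A3 downbeat P5
bar 2: v0=C3 v1=A3 downbeat M6
bar 3: v0=D3 v1=B3 downbeat M6
bar 4: v0=E3 v1=G3 downbeat m3
bar 5: v0=D3 v1=B3 downbeat M6
bar 6: v0=E3 v1=E4 downbeat P8
  -> R2 @ bar 1 tick 0 v(0, 1): E3/C4 m6 -> D3/A3 P5 similar
  -> R7 @ bar 5 tick 1 v(1,): B3->F3 leap 6st
  -> R2 @ bar 6 tick 0 v(0, 1): D3/F3 m3 -> E3/E4 P8 similar
  -> R7 @ bar 6 tick 0 v(1,): F3->E4 leap 11st

(1, 0, R2, (0, 1))
(5, 1, R7, (1,))
(6, 0, R2, (0, 1))
(6, 0, R7, (1,))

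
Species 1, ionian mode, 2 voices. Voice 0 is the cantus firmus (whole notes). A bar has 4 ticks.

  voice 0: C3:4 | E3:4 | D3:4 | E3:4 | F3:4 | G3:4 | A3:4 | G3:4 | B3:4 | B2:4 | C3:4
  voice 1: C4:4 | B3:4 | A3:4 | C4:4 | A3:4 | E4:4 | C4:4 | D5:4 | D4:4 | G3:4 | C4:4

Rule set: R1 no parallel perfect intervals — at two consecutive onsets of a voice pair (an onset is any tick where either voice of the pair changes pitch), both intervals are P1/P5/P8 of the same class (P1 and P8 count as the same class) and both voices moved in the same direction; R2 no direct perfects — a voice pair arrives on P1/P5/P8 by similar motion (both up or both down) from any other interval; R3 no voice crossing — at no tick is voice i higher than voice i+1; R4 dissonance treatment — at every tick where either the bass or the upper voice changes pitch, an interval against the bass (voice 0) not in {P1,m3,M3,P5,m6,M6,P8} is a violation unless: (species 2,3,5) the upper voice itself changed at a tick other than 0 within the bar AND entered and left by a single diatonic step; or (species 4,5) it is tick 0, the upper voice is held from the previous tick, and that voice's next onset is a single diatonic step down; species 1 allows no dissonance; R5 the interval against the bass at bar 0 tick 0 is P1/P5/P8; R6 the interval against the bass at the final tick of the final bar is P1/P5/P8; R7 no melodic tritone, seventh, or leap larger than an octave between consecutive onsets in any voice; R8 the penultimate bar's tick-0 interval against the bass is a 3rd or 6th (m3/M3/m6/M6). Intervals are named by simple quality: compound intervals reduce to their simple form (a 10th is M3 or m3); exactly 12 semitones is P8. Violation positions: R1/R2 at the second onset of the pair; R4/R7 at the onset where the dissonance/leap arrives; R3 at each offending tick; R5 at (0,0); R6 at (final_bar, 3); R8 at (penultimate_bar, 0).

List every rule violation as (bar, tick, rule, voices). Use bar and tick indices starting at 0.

(2, 0, R1, (0, 1))
(7, 0, R7, (1,))
(10, 0, R2, (0, 1))

bar 0: v0=C3 v1=C4 downbeat P8
bar 1: v0=E3 v1=B3 downbeat P5
bar 2: v0=D3 v1=A3 downbeat P5
bar 3: v0=E3 v1=C4 downbeat m6
bar 4: v0=F3 v1=A3 downbeat M3
bar 5: v0=G3 v1=E4 downbeat M6
bar 6: v0=A3 v1=C4 downbeat m3
bar 7: v0=G3 v1=D5 downbeat P5
bar 8: v0=B3 v1=D4 downbeat m3
bar 9: v0=B2 v1=G3 downbeat m6
bar 10: v0=C3 v1=C4 downbeat P8
  -> R1 @ bar 2 tick 0 v(0, 1): E3/B3 P5 -> D3/A3 P5 similar
  -> R7 @ bar 7 tick 0 v(1,): C4->D5 leap 14st
  -> R2 @ bar 10 tick 0 v(0, 1): B2/G3 m6 -> C3/C4 P8 similar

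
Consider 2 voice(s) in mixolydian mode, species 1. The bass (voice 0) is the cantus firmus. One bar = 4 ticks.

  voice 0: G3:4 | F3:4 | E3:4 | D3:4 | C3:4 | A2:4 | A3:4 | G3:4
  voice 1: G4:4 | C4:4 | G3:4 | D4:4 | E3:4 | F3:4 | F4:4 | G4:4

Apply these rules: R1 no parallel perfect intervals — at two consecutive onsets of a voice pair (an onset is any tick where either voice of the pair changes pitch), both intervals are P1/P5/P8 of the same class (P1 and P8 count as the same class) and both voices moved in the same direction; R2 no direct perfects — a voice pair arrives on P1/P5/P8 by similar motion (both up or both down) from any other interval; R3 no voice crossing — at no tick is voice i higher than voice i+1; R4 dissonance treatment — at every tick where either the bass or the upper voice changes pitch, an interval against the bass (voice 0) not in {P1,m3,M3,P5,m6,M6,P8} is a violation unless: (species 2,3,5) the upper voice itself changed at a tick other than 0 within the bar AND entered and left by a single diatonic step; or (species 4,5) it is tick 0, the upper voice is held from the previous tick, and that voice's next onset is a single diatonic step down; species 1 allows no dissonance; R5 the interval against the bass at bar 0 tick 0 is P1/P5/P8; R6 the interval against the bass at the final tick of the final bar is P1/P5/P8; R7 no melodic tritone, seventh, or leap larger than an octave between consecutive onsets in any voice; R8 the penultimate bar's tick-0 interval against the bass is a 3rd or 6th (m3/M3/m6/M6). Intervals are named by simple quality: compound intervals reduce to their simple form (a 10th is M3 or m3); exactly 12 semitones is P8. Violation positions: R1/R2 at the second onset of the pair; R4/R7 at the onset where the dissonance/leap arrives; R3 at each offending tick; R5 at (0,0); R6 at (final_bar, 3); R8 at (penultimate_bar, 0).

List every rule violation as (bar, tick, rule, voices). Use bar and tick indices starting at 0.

(1, 0, R2, (0, 1))
(4, 0, R7, (1,))

bar 0: v0=G3 v1=G4 downbeat P8
bar 1: v0=F3 v1=C4 downbeat P5
bar 2: v0=E3 v1=G3 downbeat m3
bar 3: v0=D3 v1=D4 downbeat P8
bar 4: v0=C3 v1=E3 downbeat M3
bar 5: v0=A2 v1=F3 downbeat m6
bar 6: v0=A3 v1=F4 downbeat m6
bar 7: v0=G3 v1=G4 downbeat P8
  -> R2 @ bar 1 tick 0 v(0, 1): G3/G4 P8 -> F3/C4 P5 similar
  -> R7 @ bar 4 tick 0 v(1,): D4->E3 leap 10st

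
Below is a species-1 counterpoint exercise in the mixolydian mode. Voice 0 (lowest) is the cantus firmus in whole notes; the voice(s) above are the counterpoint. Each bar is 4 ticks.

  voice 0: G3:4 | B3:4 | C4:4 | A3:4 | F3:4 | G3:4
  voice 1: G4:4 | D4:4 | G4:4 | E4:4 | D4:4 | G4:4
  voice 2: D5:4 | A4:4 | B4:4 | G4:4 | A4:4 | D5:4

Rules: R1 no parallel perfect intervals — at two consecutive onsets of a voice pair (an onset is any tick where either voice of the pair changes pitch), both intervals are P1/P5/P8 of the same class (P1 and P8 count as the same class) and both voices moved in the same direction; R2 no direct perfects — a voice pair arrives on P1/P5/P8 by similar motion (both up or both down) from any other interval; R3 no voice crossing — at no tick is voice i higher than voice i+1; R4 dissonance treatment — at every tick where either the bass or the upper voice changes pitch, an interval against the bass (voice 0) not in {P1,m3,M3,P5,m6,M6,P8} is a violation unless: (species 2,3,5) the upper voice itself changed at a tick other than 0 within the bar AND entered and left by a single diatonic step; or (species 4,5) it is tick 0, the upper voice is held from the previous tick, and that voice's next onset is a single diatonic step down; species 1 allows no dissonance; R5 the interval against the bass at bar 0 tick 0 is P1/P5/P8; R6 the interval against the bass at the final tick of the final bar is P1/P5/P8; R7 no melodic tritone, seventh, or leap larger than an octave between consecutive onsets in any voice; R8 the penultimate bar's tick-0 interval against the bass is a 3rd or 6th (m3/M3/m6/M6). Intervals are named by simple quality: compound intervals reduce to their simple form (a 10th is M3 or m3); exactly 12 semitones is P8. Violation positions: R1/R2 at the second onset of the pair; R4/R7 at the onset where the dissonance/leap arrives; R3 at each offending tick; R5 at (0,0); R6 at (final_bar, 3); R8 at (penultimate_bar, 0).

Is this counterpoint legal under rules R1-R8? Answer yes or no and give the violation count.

No (9 violations)

bar 0: v0=G3 v1=G4 v2=D5 (P5)
bar 1: v0=B3 v1=D4 v2=A4 (m7)
bar 2: v0=C4 v1=G4 v2=B4 (M7)
bar 3: v0=A3 v1=E4 v2=G4 (m7)
bar 4: v0=F3 v1=D4 v2=A4 (M3)
bar 5: v0=G3 v1=G4 v2=D5 (P5)
  R1 @ bar1.0: G4/D5 P5 -> D4/A4 P5 similar
  R4 @ bar1.0: B3/A4 m7 untreated
  R2 @ bar2.0: B3/D4 m3 -> C4/G4 P5 similar
  R4 @ bar2.0: C4/B4 M7 untreated
  R1 @ bar3.0: C4/G4 P5 -> A3/E4 P5 similar
  R4 @ bar3.0: A3/G4 m7 untreated
  R1 @ bar5.0: D4/A4 P5 -> G4/D5 P5 similar
  R2 @ bar5.0: F3/D4 M6 -> G3/G4 P8 similar
  R2 @ bar5.0: F3/A4 M3 -> G3/D5 P5 similar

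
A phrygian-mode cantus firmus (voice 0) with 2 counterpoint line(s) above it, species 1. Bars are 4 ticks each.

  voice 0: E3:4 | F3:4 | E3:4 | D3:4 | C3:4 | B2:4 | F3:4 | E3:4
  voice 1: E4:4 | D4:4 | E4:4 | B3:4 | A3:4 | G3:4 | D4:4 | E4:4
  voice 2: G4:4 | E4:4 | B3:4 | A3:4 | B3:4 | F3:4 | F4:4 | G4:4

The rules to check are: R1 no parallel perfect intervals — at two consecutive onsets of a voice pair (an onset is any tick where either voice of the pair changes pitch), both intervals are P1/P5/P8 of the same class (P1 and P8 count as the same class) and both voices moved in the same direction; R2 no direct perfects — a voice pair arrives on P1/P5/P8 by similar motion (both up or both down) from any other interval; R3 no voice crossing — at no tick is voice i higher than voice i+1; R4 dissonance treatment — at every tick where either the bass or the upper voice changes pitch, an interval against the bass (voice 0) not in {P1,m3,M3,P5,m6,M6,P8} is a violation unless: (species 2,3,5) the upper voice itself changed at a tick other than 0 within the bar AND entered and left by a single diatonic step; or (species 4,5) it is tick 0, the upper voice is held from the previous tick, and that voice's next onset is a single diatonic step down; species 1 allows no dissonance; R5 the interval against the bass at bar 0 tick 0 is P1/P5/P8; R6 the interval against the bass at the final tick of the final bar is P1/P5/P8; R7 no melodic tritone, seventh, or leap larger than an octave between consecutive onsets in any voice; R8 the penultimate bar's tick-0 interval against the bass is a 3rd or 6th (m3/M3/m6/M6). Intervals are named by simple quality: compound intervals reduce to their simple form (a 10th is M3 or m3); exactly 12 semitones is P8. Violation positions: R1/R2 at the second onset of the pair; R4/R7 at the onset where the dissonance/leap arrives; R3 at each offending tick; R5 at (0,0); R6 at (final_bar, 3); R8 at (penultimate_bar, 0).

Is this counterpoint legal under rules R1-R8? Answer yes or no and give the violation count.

bar 0: v0=E3 v1=E4 v2=G4 (m3)
bar 1: v0=F3 v1=D4 v2=E4 (M7)
bar 2: v0=E3 v1=E4 v2=B3 (P5)
bar 3: v0=D3 v1=B3 v2=A3 (P5)
bar 4: v0=C3 v1=A3 v2=B3 (M7)
bar 5: v0=B2 v1=G3 v2=F3 (TT)
bar 6: v0=F3 v1=D4 v2=F4 (P8)
bar 7: v0=E3 v1=E4 v2=G4 (m3)
  R5 @ bar0.0: opens on m3
  R4 @ bar1.0: F3/E4 M7 untreated
  R2 @ bar2.0: F3/E4 M7 -> E3/B3 P5 similar
  R3 @ bar2.0: E4 above B3
  R3 @ bar2.1: E4 above B3
  R3 @ bar2.2: E4 above B3
  R3 @ bar2.3: E4 above B3
  R1 @ bar3.0: E3/B3 P5 -> D3/A3 P5 similar
  R3 @ bar3.0: B3 above A3
  R3 @ bar3.1: B3 above A3
  R3 @ bar3.2: B3 above A3
  R3 @ bar3.3: B3 above A3
  R4 @ bar4.0: C3/B3 M7 untreated
  R3 @ bar5.0: G3 above F3
  R4 @ bar5.0: B2/F3 TT untreated
  R7 @ bar5.0: B3->F3 leap 6st
  R3 @ bar5.1: G3 above F3
  R3 @ bar5.2: G3 above F3
  R3 @ bar5.3: G3 above F3
  R2 @ bar6.0: B2/F3 TT -> F3/F4 P8 similar
  R7 @ bar6.0: B2->F3 leap 6st
  R8 @ bar6.0: penult P8 not 3rd/6th
  R6 @ bar7.3: closes on m3

No (23 violations)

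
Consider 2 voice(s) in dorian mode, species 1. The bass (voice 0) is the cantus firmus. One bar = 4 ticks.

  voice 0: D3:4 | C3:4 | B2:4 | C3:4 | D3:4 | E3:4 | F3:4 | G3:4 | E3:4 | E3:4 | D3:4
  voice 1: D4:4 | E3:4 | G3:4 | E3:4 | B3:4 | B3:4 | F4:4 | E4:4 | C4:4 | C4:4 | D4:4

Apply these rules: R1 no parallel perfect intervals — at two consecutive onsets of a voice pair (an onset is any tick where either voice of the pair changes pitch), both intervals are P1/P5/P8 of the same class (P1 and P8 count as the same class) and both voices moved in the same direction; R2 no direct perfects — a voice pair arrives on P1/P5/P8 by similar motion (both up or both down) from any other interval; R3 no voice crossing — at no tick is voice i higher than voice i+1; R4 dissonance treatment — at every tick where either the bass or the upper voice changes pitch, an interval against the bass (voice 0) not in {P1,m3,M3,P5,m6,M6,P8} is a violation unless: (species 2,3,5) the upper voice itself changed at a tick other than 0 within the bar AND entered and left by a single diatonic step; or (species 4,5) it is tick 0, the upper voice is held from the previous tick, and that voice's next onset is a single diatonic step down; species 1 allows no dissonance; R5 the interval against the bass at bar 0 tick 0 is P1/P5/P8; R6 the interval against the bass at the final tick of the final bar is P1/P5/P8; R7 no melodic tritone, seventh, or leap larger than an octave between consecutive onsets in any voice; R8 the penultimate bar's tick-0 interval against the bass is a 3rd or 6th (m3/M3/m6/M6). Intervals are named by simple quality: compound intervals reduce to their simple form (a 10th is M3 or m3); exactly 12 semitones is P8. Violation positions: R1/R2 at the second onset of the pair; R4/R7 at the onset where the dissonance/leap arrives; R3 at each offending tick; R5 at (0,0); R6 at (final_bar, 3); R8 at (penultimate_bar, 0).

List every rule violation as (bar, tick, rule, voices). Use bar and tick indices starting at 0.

(1, 0, R7, (1,))
(6, 0, R2, (0, 1))
(6, 0, R7, (1,))

bar 0: v0=D3 v1=D4 downbeat P8
bar 1: v0=C3 v1=E3 downbeat M3
bar 2: v0=B2 v1=G3 downbeat m6
bar 3: v0=C3 v1=E3 downbeat M3
bar 4: v0=D3 v1=B3 downbeat M6
bar 5: v0=E3 v1=B3 downbeat P5
bar 6: v0=F3 v1=F4 downbeat P8
bar 7: v0=G3 v1=E4 downbeat M6
bar 8: v0=E3 v1=C4 downbeat m6
bar 9: v0=E3 v1=C4 downbeat m6
bar 10: v0=D3 v1=D4 downbeat P8
  -> R7 @ bar 1 tick 0 v(1,): D4->E3 leap 10st
  -> R2 @ bar 6 tick 0 v(0, 1): E3/B3 P5 -> F3/F4 P8 similar
  -> R7 @ bar 6 tick 0 v(1,): B3->F4 leap 6st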